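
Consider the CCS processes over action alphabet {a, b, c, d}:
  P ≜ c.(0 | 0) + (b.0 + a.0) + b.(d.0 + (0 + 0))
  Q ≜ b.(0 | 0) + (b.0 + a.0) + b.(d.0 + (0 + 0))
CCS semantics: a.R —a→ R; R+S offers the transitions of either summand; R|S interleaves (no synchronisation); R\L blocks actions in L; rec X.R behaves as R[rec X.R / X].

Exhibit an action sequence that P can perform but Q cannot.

c

Reachable graph of P (4 states):
  u0 = c.(0 | 0) + (b.0 + a.0) + b.(d.0 + (0 + 0)) → =a=> u1, =b=> u1, =b=> u2, =c=> u3
  u1 = 0 → deadlocked
  u2 = d.0 + (0 + 0) → =d=> u1
  u3 = 0 | 0 → deadlocked
Reachable graph of Q (4 states):
  v0 = b.(0 | 0) + (b.0 + a.0) + b.(d.0 + (0 + 0)) → =a=> v1, =b=> v1, =b=> v2, =b=> v3
  v1 = 0 → deadlocked
  v2 = 0 | 0 → deadlocked
  v3 = d.0 + (0 + 0) → =d=> v1
Executing c from P (initial set {u0}):
  after c @ step 1: {u3}
  — P admits the full trace.
Executing c from Q (initial set {v0}):
  after c @ step 1: ∅  — Q cannot continue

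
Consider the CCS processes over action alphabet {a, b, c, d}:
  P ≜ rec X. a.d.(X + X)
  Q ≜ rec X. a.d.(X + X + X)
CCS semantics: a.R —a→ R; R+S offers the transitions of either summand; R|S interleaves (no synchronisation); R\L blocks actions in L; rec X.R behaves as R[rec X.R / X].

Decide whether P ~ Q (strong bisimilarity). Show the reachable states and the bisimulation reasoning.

bisimilar

P's transition system — 3 states:
  s0 = rec X. a.d.(X + X) :: ··a··> s1
  s1 = d.((rec X. a.d.(X + X)) + (rec X. a.d.(X + X))) :: ··d··> s2
  s2 = (rec X. a.d.(X + X)) + (rec X. a.d.(X + X)) :: ··a··> s1
Q's transition system — 3 states:
  t0 = rec X. a.d.(X + X + X) :: ··a··> t1
  t1 = d.((rec X. a.d.(X + X + X)) + (rec X. a.d.(X + X + X)) + (rec X. a.d.(X + X + X))) :: ··d··> t2
  t2 = (rec X. a.d.(X + X + X)) + (rec X. a.d.(X + X + X)) + (rec X. a.d.(X + X + X)) :: ··a··> t1
Partition-refinement fixed point:
  B0 = {s0, s2, t0, t2}
  B1 = {s1, t1}
s0 ∈ B0, t0 ∈ B0 → same block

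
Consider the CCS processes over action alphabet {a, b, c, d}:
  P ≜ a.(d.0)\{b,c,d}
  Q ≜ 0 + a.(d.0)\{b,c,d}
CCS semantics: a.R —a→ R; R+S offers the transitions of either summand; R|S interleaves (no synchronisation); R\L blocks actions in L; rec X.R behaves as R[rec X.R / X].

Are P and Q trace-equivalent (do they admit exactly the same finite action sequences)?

traces(P) = traces(Q)

P's transition system — 2 states:
  m0 = a.(d.0)\{b,c,d} has moves ··a··> m1
  m1 = (d.0)\{b,c,d} has moves stopped
Q's transition system — 2 states:
  n0 = 0 + a.(d.0)\{b,c,d} has moves ··a··> n1
  n1 = (d.0)\{b,c,d} has moves stopped
Bisimilarity quotient blocks:
  B0 = {m0, n0}
  B1 = {m1, n1}
m0 ∈ B0, n0 ∈ B0 → same block
Bisimilar ⇒ trace-equivalent.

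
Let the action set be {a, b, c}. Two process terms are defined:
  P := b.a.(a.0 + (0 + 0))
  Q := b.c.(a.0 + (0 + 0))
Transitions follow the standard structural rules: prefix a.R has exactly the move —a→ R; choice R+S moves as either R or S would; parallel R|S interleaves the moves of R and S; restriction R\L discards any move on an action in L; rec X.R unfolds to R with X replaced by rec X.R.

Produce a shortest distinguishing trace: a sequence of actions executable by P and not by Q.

Reachable graph of P (4 states):
  m0 = b.a.(a.0 + (0 + 0)) :: —b→ m1
  m1 = a.(a.0 + (0 + 0)) :: —a→ m2
  m2 = a.0 + (0 + 0) :: —a→ m3
  m3 = 0 :: deadlocked
Reachable graph of Q (4 states):
  n0 = b.c.(a.0 + (0 + 0)) :: —b→ n1
  n1 = c.(a.0 + (0 + 0)) :: —c→ n2
  n2 = a.0 + (0 + 0) :: —a→ n3
  n3 = 0 :: deadlocked
Run σ = ⟨ba⟩ on P: start {m0}
  [1] b ⇒ {m1}
  [2] a ⇒ {m2}
  P completes σ.
Run σ = ⟨ba⟩ on Q: start {n0}
  [1] b ⇒ {n1}
  [2] a ⇒ ∅ (Q stuck)

ba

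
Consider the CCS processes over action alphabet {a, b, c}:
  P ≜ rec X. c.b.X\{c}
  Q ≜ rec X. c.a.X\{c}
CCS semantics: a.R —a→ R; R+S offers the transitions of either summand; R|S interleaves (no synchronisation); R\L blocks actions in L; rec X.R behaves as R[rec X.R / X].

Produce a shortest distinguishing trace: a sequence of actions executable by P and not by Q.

LTS(P): 3 reachable states
  m0 = rec X. c.b.X\{c} | =c=> m1
  m1 = b.(rec X. c.b.X\{c})\{c} | =b=> m2
  m2 = (rec X. c.b.X\{c})\{c} | ∅
LTS(Q): 3 reachable states
  n0 = rec X. c.a.X\{c} | =c=> n1
  n1 = a.(rec X. c.a.X\{c})\{c} | =a=> n2
  n2 = (rec X. c.a.X\{c})\{c} | ∅
Trace ⟨cb⟩ through P, begin at {m0}:
  step 1 (c): {m1}
  step 2 (b): {m2}
  P completes σ.
Trace ⟨cb⟩ through Q, begin at {n0}:
  step 1 (c): {n1}
  step 2 (b): no successor for Q

cb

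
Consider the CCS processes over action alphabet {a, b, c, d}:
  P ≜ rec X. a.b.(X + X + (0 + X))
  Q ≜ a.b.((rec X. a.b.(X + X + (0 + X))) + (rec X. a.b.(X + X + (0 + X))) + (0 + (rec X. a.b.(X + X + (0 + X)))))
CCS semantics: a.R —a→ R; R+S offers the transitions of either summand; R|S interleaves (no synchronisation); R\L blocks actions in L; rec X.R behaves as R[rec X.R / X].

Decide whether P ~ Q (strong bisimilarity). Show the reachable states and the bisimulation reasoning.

LTS(P): 3 reachable states
  m0 = rec X. a.b.(X + X + (0 + X)) | =a=> m1
  m1 = b.((rec X. a.b.(X + X + (0 + X))) + (rec X. a.b.(X + X + (0 + X))) + (0 + (rec X. a.b.(X + X + (0 + X))))) | =b=> m2
  m2 = (rec X. a.b.(X + X + (0 + X))) + (rec X. a.b.(X + X + (0 + X))) + (0 + (rec X. a.b.(X + X + (0 + X)))) | =a=> m1
LTS(Q): 3 reachable states
  n0 = a.b.((rec X. a.b.(X + X + (0 + X))) + (rec X. a.b.(X + X + (0 + X))) + (0 + (rec X. a.b.(X + X + (0 + X))))) | =a=> n1
  n1 = b.((rec X. a.b.(X + X + (0 + X))) + (rec X. a.b.(X + X + (0 + X))) + (0 + (rec X. a.b.(X + X + (0 + X))))) | =b=> n2
  n2 = (rec X. a.b.(X + X + (0 + X))) + (rec X. a.b.(X + X + (0 + X))) + (0 + (rec X. a.b.(X + X + (0 + X)))) | =a=> n1
Partition-refinement fixed point:
  B0 = {m0, m2, n0, n2}
  B1 = {m1, n1}
m0 ∈ B0, n0 ∈ B0 → same block

YES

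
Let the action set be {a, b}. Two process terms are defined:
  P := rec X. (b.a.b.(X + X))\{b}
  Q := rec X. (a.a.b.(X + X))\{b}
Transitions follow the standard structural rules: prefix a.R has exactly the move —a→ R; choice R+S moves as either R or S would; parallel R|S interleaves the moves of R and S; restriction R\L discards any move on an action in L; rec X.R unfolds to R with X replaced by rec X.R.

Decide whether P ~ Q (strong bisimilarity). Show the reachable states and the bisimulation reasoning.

NO

Reachable graph of P (1 states):
  u0 = rec X. (b.a.b.(X + X))\{b} :: stopped
Reachable graph of Q (3 states):
  v0 = rec X. (a.a.b.(X + X))\{b} :: =a=> v1
  v1 = (a.b.((rec X. (a.a.b.(X + X))\{b}) + (rec X. (a.a.b.(X + X))\{b})))\{b} :: =a=> v2
  v2 = (b.((rec X. (a.a.b.(X + X))\{b}) + (rec X. (a.a.b.(X + X))\{b})))\{b} :: stopped
Bisimilarity quotient blocks:
  B0 = {u0, v2}
  B1 = {v0}
  B2 = {v1}
u0 ∈ B0, v0 ∈ B1 → different blocks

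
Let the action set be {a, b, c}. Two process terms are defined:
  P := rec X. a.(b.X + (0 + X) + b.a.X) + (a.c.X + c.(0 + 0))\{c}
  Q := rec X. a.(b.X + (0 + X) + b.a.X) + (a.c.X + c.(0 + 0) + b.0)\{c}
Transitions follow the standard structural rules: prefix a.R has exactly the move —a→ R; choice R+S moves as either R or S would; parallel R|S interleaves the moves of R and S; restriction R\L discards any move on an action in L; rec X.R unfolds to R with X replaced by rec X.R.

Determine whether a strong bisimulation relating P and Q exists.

P's transition system — 4 states:
  m0 = rec X. a.(b.X + (0 + X) + b.a.X) + (a.c.X + c.(0 + 0))\{c} → —a→ m1, —a→ m2
  m1 = (c.(rec X. a.(b.X + (0 + X) + b.a.X) + (a.c.X + c.(0 + 0))\{c}))\{c} → (no moves)
  m2 = b.(rec X. a.(b.X + (0 + X) + b.a.X) + (a.c.X + c.(0 + 0))\{c}) + (0 + (rec X. a.(b.X + (0 + X) + b.a.X) + (a.c.X + c.(0 + 0))\{c})) + b.a.(rec X. a.(b.X + (0 + X) + b.a.X) + (a.c.X + c.(0 + 0))\{c}) → —a→ m1, —a→ m2, —b→ m0, —b→ m3
  m3 = a.(rec X. a.(b.X + (0 + X) + b.a.X) + (a.c.X + c.(0 + 0))\{c}) → —a→ m0
Q's transition system — 5 states:
  n0 = rec X. a.(b.X + (0 + X) + b.a.X) + (a.c.X + c.(0 + 0) + b.0)\{c} → —a→ n1, —a→ n2, —b→ n3
  n1 = (c.(rec X. a.(b.X + (0 + X) + b.a.X) + (a.c.X + c.(0 + 0) + b.0)\{c}))\{c} → (no moves)
  n2 = b.(rec X. a.(b.X + (0 + X) + b.a.X) + (a.c.X + c.(0 + 0) + b.0)\{c}) + (0 + (rec X. a.(b.X + (0 + X) + b.a.X) + (a.c.X + c.(0 + 0) + b.0)\{c})) + b.a.(rec X. a.(b.X + (0 + X) + b.a.X) + (a.c.X + c.(0 + 0) + b.0)\{c}) → —a→ n1, —a→ n2, —b→ n0, —b→ n3, —b→ n4
  n3 = 0\{c} → (no moves)
  n4 = a.(rec X. a.(b.X + (0 + X) + b.a.X) + (a.c.X + c.(0 + 0) + b.0)\{c}) → —a→ n0
Coarsest stable partition (strong bisimilarity classes):
  B0 = {m0}
  B1 = {m2}
  B2 = {m1, n1, n3}
  B3 = {m3}
  B4 = {n0}
  B5 = {n2}
  B6 = {n4}
m0 ∈ B0, n0 ∈ B4 → different blocks

NO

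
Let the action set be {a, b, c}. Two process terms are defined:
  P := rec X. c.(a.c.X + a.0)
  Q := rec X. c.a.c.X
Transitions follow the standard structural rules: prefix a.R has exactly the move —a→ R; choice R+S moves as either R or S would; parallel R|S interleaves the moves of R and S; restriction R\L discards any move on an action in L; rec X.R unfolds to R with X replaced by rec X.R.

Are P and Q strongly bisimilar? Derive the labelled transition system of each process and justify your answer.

NO

Reachable graph of P (4 states):
  s0 = rec X. c.(a.c.X + a.0) | --c--▸ s1
  s1 = a.c.(rec X. c.(a.c.X + a.0)) + a.0 | --a--▸ s2, --a--▸ s3
  s2 = 0 | stopped
  s3 = c.(rec X. c.(a.c.X + a.0)) | --c--▸ s0
Reachable graph of Q (3 states):
  t0 = rec X. c.a.c.X | --c--▸ t1
  t1 = a.c.(rec X. c.a.c.X) | --a--▸ t2
  t2 = c.(rec X. c.a.c.X) | --c--▸ t0
Bisimilarity quotient blocks:
  B0 = {s0}
  B1 = {s1}
  B2 = {s3}
  B3 = {s2}
  B4 = {t0}
  B5 = {t1}
  B6 = {t2}
s0 ∈ B0, t0 ∈ B4 → different blocks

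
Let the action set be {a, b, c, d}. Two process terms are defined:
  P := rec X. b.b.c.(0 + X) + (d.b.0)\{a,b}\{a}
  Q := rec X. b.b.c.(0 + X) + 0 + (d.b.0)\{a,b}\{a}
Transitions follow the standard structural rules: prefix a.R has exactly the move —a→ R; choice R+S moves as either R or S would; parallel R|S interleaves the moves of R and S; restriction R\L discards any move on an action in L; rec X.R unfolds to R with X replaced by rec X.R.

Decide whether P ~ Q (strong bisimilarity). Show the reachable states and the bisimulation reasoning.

bisimilar

LTS(P): 5 reachable states
  m0 = rec X. b.b.c.(0 + X) + (d.b.0)\{a,b}\{a} → --b--▸ m1, --d--▸ m2
  m1 = b.c.(0 + (rec X. b.b.c.(0 + X) + (d.b.0)\{a,b}\{a})) → --b--▸ m3
  m2 = (b.0)\{a,b}\{a} → ∅
  m3 = c.(0 + (rec X. b.b.c.(0 + X) + (d.b.0)\{a,b}\{a})) → --c--▸ m4
  m4 = 0 + (rec X. b.b.c.(0 + X) + (d.b.0)\{a,b}\{a}) → --b--▸ m1, --d--▸ m2
LTS(Q): 5 reachable states
  n0 = rec X. b.b.c.(0 + X) + 0 + (d.b.0)\{a,b}\{a} → --b--▸ n1, --d--▸ n2
  n1 = b.c.(0 + (rec X. b.b.c.(0 + X) + 0 + (d.b.0)\{a,b}\{a})) → --b--▸ n3
  n2 = (b.0)\{a,b}\{a} → ∅
  n3 = c.(0 + (rec X. b.b.c.(0 + X) + 0 + (d.b.0)\{a,b}\{a})) → --c--▸ n4
  n4 = 0 + (rec X. b.b.c.(0 + X) + 0 + (d.b.0)\{a,b}\{a}) → --b--▸ n1, --d--▸ n2
Coarsest stable partition (strong bisimilarity classes):
  B0 = {m0, m4, n0, n4}
  B1 = {m2, n2}
  B2 = {m1, n1}
  B3 = {m3, n3}
m0 ∈ B0, n0 ∈ B0 → same block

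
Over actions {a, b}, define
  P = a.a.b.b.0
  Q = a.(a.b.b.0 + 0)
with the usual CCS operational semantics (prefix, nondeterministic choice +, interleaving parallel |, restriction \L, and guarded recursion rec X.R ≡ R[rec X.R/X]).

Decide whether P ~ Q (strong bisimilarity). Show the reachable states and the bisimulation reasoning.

LTS(P): 5 reachable states
  u0 = a.a.b.b.0 has moves --a--▸ u1
  u1 = a.b.b.0 has moves --a--▸ u2
  u2 = b.b.0 has moves --b--▸ u3
  u3 = b.0 has moves --b--▸ u4
  u4 = 0 has moves (no moves)
LTS(Q): 5 reachable states
  v0 = a.(a.b.b.0 + 0) has moves --a--▸ v1
  v1 = a.b.b.0 + 0 has moves --a--▸ v2
  v2 = b.b.0 has moves --b--▸ v3
  v3 = b.0 has moves --b--▸ v4
  v4 = 0 has moves (no moves)
Coarsest stable partition (strong bisimilarity classes):
  B0 = {u0, v0}
  B1 = {u1, v1}
  B2 = {u2, v2}
  B3 = {u3, v3}
  B4 = {u4, v4}
u0 ∈ B0, v0 ∈ B0 → same block

bisimilar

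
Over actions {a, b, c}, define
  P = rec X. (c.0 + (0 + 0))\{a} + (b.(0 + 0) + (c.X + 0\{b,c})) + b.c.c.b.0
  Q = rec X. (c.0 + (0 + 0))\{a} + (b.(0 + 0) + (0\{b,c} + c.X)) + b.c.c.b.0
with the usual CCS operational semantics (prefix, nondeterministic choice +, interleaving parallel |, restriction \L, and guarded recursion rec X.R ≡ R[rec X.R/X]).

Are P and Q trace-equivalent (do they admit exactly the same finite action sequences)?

traces(P) = traces(Q)

LTS(P): 7 reachable states
  m0 = rec X. (c.0 + (0 + 0))\{a} + (b.(0 + 0) + (c.X + 0\{b,c})) + b.c.c.b.0 :: —b→ m1, —b→ m2, —c→ m0, —c→ m3
  m1 = 0 + 0 :: stopped
  m2 = c.c.b.0 :: —c→ m4
  m3 = 0\{a} :: stopped
  m4 = c.b.0 :: —c→ m5
  m5 = b.0 :: —b→ m6
  m6 = 0 :: stopped
LTS(Q): 7 reachable states
  n0 = rec X. (c.0 + (0 + 0))\{a} + (b.(0 + 0) + (0\{b,c} + c.X)) + b.c.c.b.0 :: —b→ n1, —b→ n2, —c→ n0, —c→ n3
  n1 = 0 + 0 :: stopped
  n2 = c.c.b.0 :: —c→ n4
  n3 = 0\{a} :: stopped
  n4 = c.b.0 :: —c→ n5
  n5 = b.0 :: —b→ n6
  n6 = 0 :: stopped
Coarsest stable partition (strong bisimilarity classes):
  B0 = {m0, n0}
  B1 = {m1, m3, m6, n1, n3, n6}
  B2 = {m2, n2}
  B3 = {m4, n4}
  B4 = {m5, n5}
m0 ∈ B0, n0 ∈ B0 → same block
Bisimilar ⇒ trace-equivalent.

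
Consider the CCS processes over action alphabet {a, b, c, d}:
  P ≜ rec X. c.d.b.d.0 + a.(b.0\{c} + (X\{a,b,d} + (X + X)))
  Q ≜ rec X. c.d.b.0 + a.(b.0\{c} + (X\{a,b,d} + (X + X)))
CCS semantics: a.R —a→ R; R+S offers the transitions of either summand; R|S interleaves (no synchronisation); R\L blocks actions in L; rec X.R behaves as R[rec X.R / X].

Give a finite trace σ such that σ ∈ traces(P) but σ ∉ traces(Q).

cdbd

Reachable graph of P (8 states):
  m0 = rec X. c.d.b.d.0 + a.(b.0\{c} + (X\{a,b,d} + (X + X))) :: —a→ m1, —c→ m2
  m1 = b.0\{c} + ((rec X. c.d.b.d.0 + a.(b.0\{c} + (X\{a,b,d} + (X + X))))\{a,b,d} + ((rec X. c.d.b.d.0 + a.(b.0\{c} + (X\{a,b,d} + (X + X)))) + (rec X. c.d.b.d.0 + a.(b.0\{c} + (X\{a,b,d} + (X + X)))))) :: —a→ m1, —b→ m3, —c→ m2, —c→ m4
  m2 = d.b.d.0 :: —d→ m5
  m3 = 0\{c} :: (no moves)
  m4 = (d.b.d.0)\{a,b,d} :: (no moves)
  m5 = b.d.0 :: —b→ m6
  m6 = d.0 :: —d→ m7
  m7 = 0 :: (no moves)
Reachable graph of Q (7 states):
  n0 = rec X. c.d.b.0 + a.(b.0\{c} + (X\{a,b,d} + (X + X))) :: —a→ n1, —c→ n2
  n1 = b.0\{c} + ((rec X. c.d.b.0 + a.(b.0\{c} + (X\{a,b,d} + (X + X))))\{a,b,d} + ((rec X. c.d.b.0 + a.(b.0\{c} + (X\{a,b,d} + (X + X)))) + (rec X. c.d.b.0 + a.(b.0\{c} + (X\{a,b,d} + (X + X)))))) :: —a→ n1, —b→ n3, —c→ n2, —c→ n4
  n2 = d.b.0 :: —d→ n5
  n3 = 0\{c} :: (no moves)
  n4 = (d.b.0)\{a,b,d} :: (no moves)
  n5 = b.0 :: —b→ n6
  n6 = 0 :: (no moves)
Trace ⟨cdbd⟩ through P, begin at {m0}:
  after c @ step 1: {m2}
  after d @ step 2: {m5}
  after b @ step 3: {m6}
  after d @ step 4: {m7}
  ✓ P
Trace ⟨cdbd⟩ through Q, begin at {n0}:
  after c @ step 1: {n2}
  after d @ step 2: {n5}
  after b @ step 3: {n6}
  after d @ step 4: ∅  — Q cannot continue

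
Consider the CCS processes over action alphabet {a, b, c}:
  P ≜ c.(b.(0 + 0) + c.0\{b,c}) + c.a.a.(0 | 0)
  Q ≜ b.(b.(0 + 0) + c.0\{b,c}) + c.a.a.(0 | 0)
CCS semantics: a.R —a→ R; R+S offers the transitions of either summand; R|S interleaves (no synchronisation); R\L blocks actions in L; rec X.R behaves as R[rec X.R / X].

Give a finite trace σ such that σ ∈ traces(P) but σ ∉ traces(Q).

LTS(P): 7 reachable states
  s0 = c.(b.(0 + 0) + c.0\{b,c}) + c.a.a.(0 | 0) has moves ··c··> s1, ··c··> s2
  s1 = a.a.(0 | 0) has moves ··a··> s3
  s2 = b.(0 + 0) + c.0\{b,c} has moves ··b··> s4, ··c··> s5
  s3 = a.(0 | 0) has moves ··a··> s6
  s4 = 0 + 0 has moves ∅
  s5 = 0\{b,c} has moves ∅
  s6 = 0 | 0 has moves ∅
LTS(Q): 7 reachable states
  t0 = b.(b.(0 + 0) + c.0\{b,c}) + c.a.a.(0 | 0) has moves ··b··> t1, ··c··> t2
  t1 = b.(0 + 0) + c.0\{b,c} has moves ··b··> t3, ··c··> t4
  t2 = a.a.(0 | 0) has moves ··a··> t5
  t3 = 0 + 0 has moves ∅
  t4 = 0\{b,c} has moves ∅
  t5 = a.(0 | 0) has moves ··a··> t6
  t6 = 0 | 0 has moves ∅
Trace ⟨cb⟩ through P, begin at {s0}:
  [1] c ⇒ {s1, s2}
  [2] b ⇒ {s4}
  ✓ P
Trace ⟨cb⟩ through Q, begin at {t0}:
  [1] c ⇒ {t2}
  [2] b ⇒ no successor for Q

cb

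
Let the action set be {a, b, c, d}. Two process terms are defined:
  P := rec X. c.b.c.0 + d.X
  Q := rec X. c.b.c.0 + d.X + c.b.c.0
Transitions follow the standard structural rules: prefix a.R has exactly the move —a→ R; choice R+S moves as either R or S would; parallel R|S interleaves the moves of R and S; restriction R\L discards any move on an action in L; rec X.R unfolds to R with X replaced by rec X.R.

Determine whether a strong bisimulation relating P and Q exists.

Reachable graph of P (4 states):
  s0 = rec X. c.b.c.0 + d.X :: --c--▸ s1, --d--▸ s0
  s1 = b.c.0 :: --b--▸ s2
  s2 = c.0 :: --c--▸ s3
  s3 = 0 :: (no moves)
Reachable graph of Q (4 states):
  t0 = rec X. c.b.c.0 + d.X + c.b.c.0 :: --c--▸ t1, --d--▸ t0
  t1 = b.c.0 :: --b--▸ t2
  t2 = c.0 :: --c--▸ t3
  t3 = 0 :: (no moves)
Bisimilarity quotient blocks:
  B0 = {s0, t0}
  B1 = {s1, t1}
  B2 = {s2, t2}
  B3 = {s3, t3}
s0 ∈ B0, t0 ∈ B0 → same block

bisimilar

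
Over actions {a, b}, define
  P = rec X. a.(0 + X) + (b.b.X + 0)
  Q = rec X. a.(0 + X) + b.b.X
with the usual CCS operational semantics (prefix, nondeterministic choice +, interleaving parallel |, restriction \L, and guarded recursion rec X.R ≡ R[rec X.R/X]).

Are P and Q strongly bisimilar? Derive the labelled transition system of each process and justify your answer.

YES

Reachable graph of P (3 states):
  u0 = rec X. a.(0 + X) + (b.b.X + 0) | =a=> u1, =b=> u2
  u1 = 0 + (rec X. a.(0 + X) + (b.b.X + 0)) | =a=> u1, =b=> u2
  u2 = b.(rec X. a.(0 + X) + (b.b.X + 0)) | =b=> u0
Reachable graph of Q (3 states):
  v0 = rec X. a.(0 + X) + b.b.X | =a=> v1, =b=> v2
  v1 = 0 + (rec X. a.(0 + X) + b.b.X) | =a=> v1, =b=> v2
  v2 = b.(rec X. a.(0 + X) + b.b.X) | =b=> v0
Coarsest stable partition (strong bisimilarity classes):
  B0 = {u0, u1, v0, v1}
  B1 = {u2, v2}
u0 ∈ B0, v0 ∈ B0 → same block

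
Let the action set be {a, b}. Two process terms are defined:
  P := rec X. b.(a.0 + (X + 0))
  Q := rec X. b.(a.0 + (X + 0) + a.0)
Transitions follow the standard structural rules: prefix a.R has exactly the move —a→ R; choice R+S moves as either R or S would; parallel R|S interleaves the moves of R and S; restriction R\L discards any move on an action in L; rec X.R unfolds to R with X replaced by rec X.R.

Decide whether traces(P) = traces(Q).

YES

Reachable graph of P (3 states):
  p0 = rec X. b.(a.0 + (X + 0)) | ··b··> p1
  p1 = a.0 + ((rec X. b.(a.0 + (X + 0))) + 0) | ··a··> p2, ··b··> p1
  p2 = 0 | (no moves)
Reachable graph of Q (3 states):
  q0 = rec X. b.(a.0 + (X + 0) + a.0) | ··b··> q1
  q1 = a.0 + ((rec X. b.(a.0 + (X + 0) + a.0)) + 0) + a.0 | ··a··> q2, ··b··> q1
  q2 = 0 | (no moves)
Coarsest stable partition (strong bisimilarity classes):
  B0 = {p0, q0}
  B1 = {p1, q1}
  B2 = {p2, q2}
p0 ∈ B0, q0 ∈ B0 → same block
Bisimilar ⇒ trace-equivalent.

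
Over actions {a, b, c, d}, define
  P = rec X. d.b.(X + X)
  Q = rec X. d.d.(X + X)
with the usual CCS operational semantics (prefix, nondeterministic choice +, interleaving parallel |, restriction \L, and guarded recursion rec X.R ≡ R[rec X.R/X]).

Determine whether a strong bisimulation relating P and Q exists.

not bisimilar

LTS(P): 3 reachable states
  s0 = rec X. d.b.(X + X) → —d→ s1
  s1 = b.((rec X. d.b.(X + X)) + (rec X. d.b.(X + X))) → —b→ s2
  s2 = (rec X. d.b.(X + X)) + (rec X. d.b.(X + X)) → —d→ s1
LTS(Q): 3 reachable states
  t0 = rec X. d.d.(X + X) → —d→ t1
  t1 = d.((rec X. d.d.(X + X)) + (rec X. d.d.(X + X))) → —d→ t2
  t2 = (rec X. d.d.(X + X)) + (rec X. d.d.(X + X)) → —d→ t1
Partition-refinement fixed point:
  B0 = {s0, s2}
  B1 = {s1}
  B2 = {t0, t1, t2}
s0 ∈ B0, t0 ∈ B2 → different blocks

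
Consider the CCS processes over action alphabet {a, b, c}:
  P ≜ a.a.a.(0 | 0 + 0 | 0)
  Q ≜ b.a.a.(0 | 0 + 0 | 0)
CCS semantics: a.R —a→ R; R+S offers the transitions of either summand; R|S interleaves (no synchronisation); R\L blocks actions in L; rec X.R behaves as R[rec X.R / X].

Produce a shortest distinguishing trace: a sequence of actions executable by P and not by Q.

a

LTS(P): 4 reachable states
  p0 = a.a.a.(0 | 0 + 0 | 0) :: ··a··> p1
  p1 = a.a.(0 | 0 + 0 | 0) :: ··a··> p2
  p2 = a.(0 | 0 + 0 | 0) :: ··a··> p3
  p3 = 0 | 0 + 0 | 0 :: stopped
LTS(Q): 4 reachable states
  q0 = b.a.a.(0 | 0 + 0 | 0) :: ··b··> q1
  q1 = a.a.(0 | 0 + 0 | 0) :: ··a··> q2
  q2 = a.(0 | 0 + 0 | 0) :: ··a··> q3
  q3 = 0 | 0 + 0 | 0 :: stopped
Run σ = ⟨a⟩ on P: start {p0}
  step 1 (a): {p1}
  — P admits the full trace.
Run σ = ⟨a⟩ on Q: start {q0}
  step 1 (a): ∅  — Q cannot continue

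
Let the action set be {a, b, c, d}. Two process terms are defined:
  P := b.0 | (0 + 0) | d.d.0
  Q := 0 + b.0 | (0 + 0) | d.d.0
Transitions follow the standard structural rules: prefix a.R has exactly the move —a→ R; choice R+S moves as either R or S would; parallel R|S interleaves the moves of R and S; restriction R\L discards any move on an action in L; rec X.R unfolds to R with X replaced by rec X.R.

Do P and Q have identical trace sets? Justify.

trace-equivalent

Reachable graph of P (6 states):
  u0 = b.0 | (0 + 0) | d.d.0 | --b--▸ u1, --d--▸ u2
  u1 = 0 | (0 + 0) | d.d.0 | --d--▸ u3
  u2 = b.0 | (0 + 0) | d.0 | --b--▸ u3, --d--▸ u4
  u3 = 0 | (0 + 0) | d.0 | --d--▸ u5
  u4 = b.0 | (0 + 0) | 0 | --b--▸ u5
  u5 = 0 | (0 + 0) | 0 | deadlocked
Reachable graph of Q (6 states):
  v0 = 0 + b.0 | (0 + 0) | d.d.0 | --b--▸ v1, --d--▸ v2
  v1 = 0 | (0 + 0) | d.d.0 | --d--▸ v3
  v2 = b.0 | (0 + 0) | d.0 | --b--▸ v3, --d--▸ v4
  v3 = 0 | (0 + 0) | d.0 | --d--▸ v5
  v4 = b.0 | (0 + 0) | 0 | --b--▸ v5
  v5 = 0 | (0 + 0) | 0 | deadlocked
Partition-refinement fixed point:
  B0 = {u0, v0}
  B1 = {u2, v2}
  B2 = {u3, v3}
  B3 = {u5, v5}
  B4 = {u4, v4}
  B5 = {u1, v1}
u0 ∈ B0, v0 ∈ B0 → same block
Bisimilar ⇒ trace-equivalent.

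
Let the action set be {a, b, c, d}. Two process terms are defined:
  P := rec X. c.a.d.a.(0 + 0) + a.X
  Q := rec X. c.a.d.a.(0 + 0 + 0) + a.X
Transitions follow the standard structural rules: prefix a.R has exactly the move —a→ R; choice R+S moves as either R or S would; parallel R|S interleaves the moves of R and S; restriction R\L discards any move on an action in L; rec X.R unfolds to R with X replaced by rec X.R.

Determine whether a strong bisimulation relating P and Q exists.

P ~ Q

P's transition system — 5 states:
  m0 = rec X. c.a.d.a.(0 + 0) + a.X :: -a-> m0, -c-> m1
  m1 = a.d.a.(0 + 0) :: -a-> m2
  m2 = d.a.(0 + 0) :: -d-> m3
  m3 = a.(0 + 0) :: -a-> m4
  m4 = 0 + 0 :: stopped
Q's transition system — 5 states:
  n0 = rec X. c.a.d.a.(0 + 0 + 0) + a.X :: -a-> n0, -c-> n1
  n1 = a.d.a.(0 + 0 + 0) :: -a-> n2
  n2 = d.a.(0 + 0 + 0) :: -d-> n3
  n3 = a.(0 + 0 + 0) :: -a-> n4
  n4 = 0 + 0 + 0 :: stopped
Coarsest stable partition (strong bisimilarity classes):
  B0 = {m0, n0}
  B1 = {m1, n1}
  B2 = {m2, n2}
  B3 = {m3, n3}
  B4 = {m4, n4}
m0 ∈ B0, n0 ∈ B0 → same block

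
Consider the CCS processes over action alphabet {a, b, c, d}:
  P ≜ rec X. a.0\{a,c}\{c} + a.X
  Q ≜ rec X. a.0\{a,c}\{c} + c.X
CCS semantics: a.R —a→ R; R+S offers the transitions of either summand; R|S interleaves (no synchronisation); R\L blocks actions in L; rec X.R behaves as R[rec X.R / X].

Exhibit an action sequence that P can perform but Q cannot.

LTS(P): 2 reachable states
  p0 = rec X. a.0\{a,c}\{c} + a.X :: -a-> p0, -a-> p1
  p1 = 0\{a,c}\{c} :: stopped
LTS(Q): 2 reachable states
  q0 = rec X. a.0\{a,c}\{c} + c.X :: -a-> q1, -c-> q0
  q1 = 0\{a,c}\{c} :: stopped
Trace ⟨aa⟩ through P, begin at {p0}:
  [1] a ⇒ {p0, p1}
  [2] a ⇒ {p0, p1}
  ✓ P
Trace ⟨aa⟩ through Q, begin at {q0}:
  [1] a ⇒ {q1}
  [2] a ⇒ ∅ (Q stuck)

aa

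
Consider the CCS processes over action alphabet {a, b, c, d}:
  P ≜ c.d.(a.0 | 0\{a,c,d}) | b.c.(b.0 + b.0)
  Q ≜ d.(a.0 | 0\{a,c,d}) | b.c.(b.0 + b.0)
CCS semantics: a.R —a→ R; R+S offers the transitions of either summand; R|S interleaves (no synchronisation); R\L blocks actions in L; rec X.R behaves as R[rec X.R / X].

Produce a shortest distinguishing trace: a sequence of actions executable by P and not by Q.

P's transition system — 16 states:
  s0 = c.d.(a.0 | 0\{a,c,d}) | b.c.(b.0 + b.0) | ··b··> s1, ··c··> s2
  s1 = c.d.(a.0 | 0\{a,c,d}) | c.(b.0 + b.0) | ··c··> s3, ··c··> s4
  s2 = d.(a.0 | 0\{a,c,d}) | b.c.(b.0 + b.0) | ··b··> s4, ··d··> s5
  s3 = c.d.(a.0 | 0\{a,c,d}) | (b.0 + b.0) | ··b··> s6, ··c··> s7
  s4 = d.(a.0 | 0\{a,c,d}) | c.(b.0 + b.0) | ··c··> s7, ··d··> s8
  s5 = a.0 | 0\{a,c,d} | b.c.(b.0 + b.0) | ··a··> s9, ··b··> s8
  s6 = c.d.(a.0 | 0\{a,c,d}) | 0 | ··c··> s10
  s7 = d.(a.0 | 0\{a,c,d}) | (b.0 + b.0) | ··b··> s10, ··d··> s11
  s8 = a.0 | 0\{a,c,d} | c.(b.0 + b.0) | ··a··> s12, ··c··> s11
  s9 = 0 | 0\{a,c,d} | b.c.(b.0 + b.0) | ··b··> s12
  s10 = d.(a.0 | 0\{a,c,d}) | 0 | ··d··> s13
  s11 = a.0 | 0\{a,c,d} | (b.0 + b.0) | ··a··> s14, ··b··> s13
  s12 = 0 | 0\{a,c,d} | c.(b.0 + b.0) | ··c··> s14
  s13 = a.0 | 0\{a,c,d} | 0 | ··a··> s15
  s14 = 0 | 0\{a,c,d} | (b.0 + b.0) | ··b··> s15
  s15 = 0 | 0\{a,c,d} | 0 | deadlocked
Q's transition system — 12 states:
  t0 = d.(a.0 | 0\{a,c,d}) | b.c.(b.0 + b.0) | ··b··> t1, ··d··> t2
  t1 = d.(a.0 | 0\{a,c,d}) | c.(b.0 + b.0) | ··c··> t3, ··d··> t4
  t2 = a.0 | 0\{a,c,d} | b.c.(b.0 + b.0) | ··a··> t5, ··b··> t4
  t3 = d.(a.0 | 0\{a,c,d}) | (b.0 + b.0) | ··b··> t6, ··d··> t7
  t4 = a.0 | 0\{a,c,d} | c.(b.0 + b.0) | ··a··> t8, ··c··> t7
  t5 = 0 | 0\{a,c,d} | b.c.(b.0 + b.0) | ··b··> t8
  t6 = d.(a.0 | 0\{a,c,d}) | 0 | ··d··> t9
  t7 = a.0 | 0\{a,c,d} | (b.0 + b.0) | ··a··> t10, ··b··> t9
  t8 = 0 | 0\{a,c,d} | c.(b.0 + b.0) | ··c··> t10
  t9 = a.0 | 0\{a,c,d} | 0 | ··a··> t11
  t10 = 0 | 0\{a,c,d} | (b.0 + b.0) | ··b··> t11
  t11 = 0 | 0\{a,c,d} | 0 | deadlocked
Run σ = ⟨c⟩ on P: start {s0}
  after c @ step 1: {s2}
  ✓ P
Run σ = ⟨c⟩ on Q: start {t0}
  after c @ step 1: ∅  — Q cannot continue

c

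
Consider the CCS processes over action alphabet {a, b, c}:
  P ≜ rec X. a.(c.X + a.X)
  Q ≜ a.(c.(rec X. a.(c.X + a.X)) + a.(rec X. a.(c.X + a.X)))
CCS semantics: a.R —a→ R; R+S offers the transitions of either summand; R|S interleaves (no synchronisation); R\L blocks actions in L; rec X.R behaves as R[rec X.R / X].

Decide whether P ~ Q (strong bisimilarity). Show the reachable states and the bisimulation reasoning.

P's transition system — 2 states:
  s0 = rec X. a.(c.X + a.X) | -a-> s1
  s1 = c.(rec X. a.(c.X + a.X)) + a.(rec X. a.(c.X + a.X)) | -a-> s0, -c-> s0
Q's transition system — 3 states:
  t0 = a.(c.(rec X. a.(c.X + a.X)) + a.(rec X. a.(c.X + a.X))) | -a-> t1
  t1 = c.(rec X. a.(c.X + a.X)) + a.(rec X. a.(c.X + a.X)) | -a-> t2, -c-> t2
  t2 = rec X. a.(c.X + a.X) | -a-> t1
Partition-refinement fixed point:
  B0 = {s0, t0, t2}
  B1 = {s1, t1}
s0 ∈ B0, t0 ∈ B0 → same block

P ~ Q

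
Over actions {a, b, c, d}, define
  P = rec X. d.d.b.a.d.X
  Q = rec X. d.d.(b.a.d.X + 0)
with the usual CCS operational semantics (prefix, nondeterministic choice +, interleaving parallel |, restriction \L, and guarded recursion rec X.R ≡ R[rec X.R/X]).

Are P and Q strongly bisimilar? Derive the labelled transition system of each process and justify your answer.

LTS(P): 5 reachable states
  s0 = rec X. d.d.b.a.d.X ⊢ —d→ s1
  s1 = d.b.a.d.(rec X. d.d.b.a.d.X) ⊢ —d→ s2
  s2 = b.a.d.(rec X. d.d.b.a.d.X) ⊢ —b→ s3
  s3 = a.d.(rec X. d.d.b.a.d.X) ⊢ —a→ s4
  s4 = d.(rec X. d.d.b.a.d.X) ⊢ —d→ s0
LTS(Q): 5 reachable states
  t0 = rec X. d.d.(b.a.d.X + 0) ⊢ —d→ t1
  t1 = d.(b.a.d.(rec X. d.d.(b.a.d.X + 0)) + 0) ⊢ —d→ t2
  t2 = b.a.d.(rec X. d.d.(b.a.d.X + 0)) + 0 ⊢ —b→ t3
  t3 = a.d.(rec X. d.d.(b.a.d.X + 0)) ⊢ —a→ t4
  t4 = d.(rec X. d.d.(b.a.d.X + 0)) ⊢ —d→ t0
Partition-refinement fixed point:
  B0 = {s0, t0}
  B1 = {s1, t1}
  B2 = {s2, t2}
  B3 = {s3, t3}
  B4 = {s4, t4}
s0 ∈ B0, t0 ∈ B0 → same block

YES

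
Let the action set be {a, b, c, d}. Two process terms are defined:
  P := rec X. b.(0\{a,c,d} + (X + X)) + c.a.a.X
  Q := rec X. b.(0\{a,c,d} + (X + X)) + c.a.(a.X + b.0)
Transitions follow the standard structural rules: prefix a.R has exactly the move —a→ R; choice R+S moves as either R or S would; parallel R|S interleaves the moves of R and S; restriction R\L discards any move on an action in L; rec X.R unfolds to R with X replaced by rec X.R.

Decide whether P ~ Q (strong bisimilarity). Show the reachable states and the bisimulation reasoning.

P's transition system — 4 states:
  s0 = rec X. b.(0\{a,c,d} + (X + X)) + c.a.a.X :: =b=> s1, =c=> s2
  s1 = 0\{a,c,d} + ((rec X. b.(0\{a,c,d} + (X + X)) + c.a.a.X) + (rec X. b.(0\{a,c,d} + (X + X)) + c.a.a.X)) :: =b=> s1, =c=> s2
  s2 = a.a.(rec X. b.(0\{a,c,d} + (X + X)) + c.a.a.X) :: =a=> s3
  s3 = a.(rec X. b.(0\{a,c,d} + (X + X)) + c.a.a.X) :: =a=> s0
Q's transition system — 5 states:
  t0 = rec X. b.(0\{a,c,d} + (X + X)) + c.a.(a.X + b.0) :: =b=> t1, =c=> t2
  t1 = 0\{a,c,d} + ((rec X. b.(0\{a,c,d} + (X + X)) + c.a.(a.X + b.0)) + (rec X. b.(0\{a,c,d} + (X + X)) + c.a.(a.X + b.0))) :: =b=> t1, =c=> t2
  t2 = a.(a.(rec X. b.(0\{a,c,d} + (X + X)) + c.a.(a.X + b.0)) + b.0) :: =a=> t3
  t3 = a.(rec X. b.(0\{a,c,d} + (X + X)) + c.a.(a.X + b.0)) + b.0 :: =a=> t0, =b=> t4
  t4 = 0 :: deadlocked
Partition-refinement fixed point:
  B0 = {s0, s1}
  B1 = {s2}
  B2 = {s3}
  B3 = {t0, t1}
  B4 = {t2}
  B5 = {t3}
  B6 = {t4}
s0 ∈ B0, t0 ∈ B3 → different blocks

not bisimilar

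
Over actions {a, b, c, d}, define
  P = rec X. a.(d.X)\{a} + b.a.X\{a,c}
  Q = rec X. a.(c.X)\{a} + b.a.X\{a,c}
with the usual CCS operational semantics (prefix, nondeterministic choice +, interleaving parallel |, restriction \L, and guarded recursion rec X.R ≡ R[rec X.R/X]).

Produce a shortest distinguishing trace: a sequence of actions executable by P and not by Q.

P's transition system — 7 states:
  m0 = rec X. a.(d.X)\{a} + b.a.X\{a,c} → --a--▸ m1, --b--▸ m2
  m1 = (d.(rec X. a.(d.X)\{a} + b.a.X\{a,c}))\{a} → --d--▸ m3
  m2 = a.(rec X. a.(d.X)\{a} + b.a.X\{a,c})\{a,c} → --a--▸ m4
  m3 = (rec X. a.(d.X)\{a} + b.a.X\{a,c})\{a} → --b--▸ m5
  m4 = (rec X. a.(d.X)\{a} + b.a.X\{a,c})\{a,c} → --b--▸ m6
  m5 = (a.(rec X. a.(d.X)\{a} + b.a.X\{a,c})\{a,c})\{a} → deadlocked
  m6 = (a.(rec X. a.(d.X)\{a} + b.a.X\{a,c})\{a,c})\{a,c} → deadlocked
Q's transition system — 7 states:
  n0 = rec X. a.(c.X)\{a} + b.a.X\{a,c} → --a--▸ n1, --b--▸ n2
  n1 = (c.(rec X. a.(c.X)\{a} + b.a.X\{a,c}))\{a} → --c--▸ n3
  n2 = a.(rec X. a.(c.X)\{a} + b.a.X\{a,c})\{a,c} → --a--▸ n4
  n3 = (rec X. a.(c.X)\{a} + b.a.X\{a,c})\{a} → --b--▸ n5
  n4 = (rec X. a.(c.X)\{a} + b.a.X\{a,c})\{a,c} → --b--▸ n6
  n5 = (a.(rec X. a.(c.X)\{a} + b.a.X\{a,c})\{a,c})\{a} → deadlocked
  n6 = (a.(rec X. a.(c.X)\{a} + b.a.X\{a,c})\{a,c})\{a,c} → deadlocked
Trace ⟨ad⟩ through P, begin at {m0}:
  [1] a ⇒ {m1}
  [2] d ⇒ {m3}
  — P admits the full trace.
Trace ⟨ad⟩ through Q, begin at {n0}:
  [1] a ⇒ {n1}
  [2] d ⇒ no successor for Q

ad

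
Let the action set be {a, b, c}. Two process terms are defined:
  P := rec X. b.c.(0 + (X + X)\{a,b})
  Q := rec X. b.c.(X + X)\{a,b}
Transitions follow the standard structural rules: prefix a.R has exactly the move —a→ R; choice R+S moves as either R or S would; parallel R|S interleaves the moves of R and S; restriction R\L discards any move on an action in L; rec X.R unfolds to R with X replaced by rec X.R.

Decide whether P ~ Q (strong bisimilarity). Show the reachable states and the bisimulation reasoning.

LTS(P): 3 reachable states
  p0 = rec X. b.c.(0 + (X + X)\{a,b}) has moves ··b··> p1
  p1 = c.(0 + ((rec X. b.c.(0 + (X + X)\{a,b})) + (rec X. b.c.(0 + (X + X)\{a,b})))\{a,b}) has moves ··c··> p2
  p2 = 0 + ((rec X. b.c.(0 + (X + X)\{a,b})) + (rec X. b.c.(0 + (X + X)\{a,b})))\{a,b} has moves ·
LTS(Q): 3 reachable states
  q0 = rec X. b.c.(X + X)\{a,b} has moves ··b··> q1
  q1 = c.((rec X. b.c.(X + X)\{a,b}) + (rec X. b.c.(X + X)\{a,b}))\{a,b} has moves ··c··> q2
  q2 = ((rec X. b.c.(X + X)\{a,b}) + (rec X. b.c.(X + X)\{a,b}))\{a,b} has moves ·
Partition-refinement fixed point:
  B0 = {p0, q0}
  B1 = {p1, q1}
  B2 = {p2, q2}
p0 ∈ B0, q0 ∈ B0 → same block

P ~ Q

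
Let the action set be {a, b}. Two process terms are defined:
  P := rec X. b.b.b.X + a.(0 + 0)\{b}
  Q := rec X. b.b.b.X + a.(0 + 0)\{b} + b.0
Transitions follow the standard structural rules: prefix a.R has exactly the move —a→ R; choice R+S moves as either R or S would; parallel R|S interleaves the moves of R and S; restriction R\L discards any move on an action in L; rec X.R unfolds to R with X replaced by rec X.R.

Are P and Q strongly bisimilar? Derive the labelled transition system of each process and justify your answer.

LTS(P): 4 reachable states
  u0 = rec X. b.b.b.X + a.(0 + 0)\{b} has moves =a=> u1, =b=> u2
  u1 = (0 + 0)\{b} has moves ·
  u2 = b.b.(rec X. b.b.b.X + a.(0 + 0)\{b}) has moves =b=> u3
  u3 = b.(rec X. b.b.b.X + a.(0 + 0)\{b}) has moves =b=> u0
LTS(Q): 5 reachable states
  v0 = rec X. b.b.b.X + a.(0 + 0)\{b} + b.0 has moves =a=> v1, =b=> v2, =b=> v3
  v1 = (0 + 0)\{b} has moves ·
  v2 = 0 has moves ·
  v3 = b.b.(rec X. b.b.b.X + a.(0 + 0)\{b} + b.0) has moves =b=> v4
  v4 = b.(rec X. b.b.b.X + a.(0 + 0)\{b} + b.0) has moves =b=> v0
Bisimilarity quotient blocks:
  B0 = {u0}
  B1 = {u2}
  B2 = {u3}
  B3 = {u1, v1, v2}
  B4 = {v0}
  B5 = {v3}
  B6 = {v4}
u0 ∈ B0, v0 ∈ B4 → different blocks

P ≁ Q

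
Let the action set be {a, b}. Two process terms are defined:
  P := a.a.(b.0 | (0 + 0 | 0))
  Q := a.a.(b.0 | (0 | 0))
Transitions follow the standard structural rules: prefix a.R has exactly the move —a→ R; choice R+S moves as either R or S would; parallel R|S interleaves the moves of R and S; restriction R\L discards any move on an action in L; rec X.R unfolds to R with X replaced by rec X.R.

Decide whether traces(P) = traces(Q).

LTS(P): 4 reachable states
  u0 = a.a.(b.0 | (0 + 0 | 0)) ⊢ -a-> u1
  u1 = a.(b.0 | (0 + 0 | 0)) ⊢ -a-> u2
  u2 = b.0 | (0 + 0 | 0) ⊢ -b-> u3
  u3 = 0 | (0 + 0 | 0) ⊢ deadlocked
LTS(Q): 4 reachable states
  v0 = a.a.(b.0 | (0 | 0)) ⊢ -a-> v1
  v1 = a.(b.0 | (0 | 0)) ⊢ -a-> v2
  v2 = b.0 | (0 | 0) ⊢ -b-> v3
  v3 = 0 | (0 | 0) ⊢ deadlocked
Coarsest stable partition (strong bisimilarity classes):
  B0 = {u0, v0}
  B1 = {u1, v1}
  B2 = {u2, v2}
  B3 = {u3, v3}
u0 ∈ B0, v0 ∈ B0 → same block
Bisimilar ⇒ trace-equivalent.

YES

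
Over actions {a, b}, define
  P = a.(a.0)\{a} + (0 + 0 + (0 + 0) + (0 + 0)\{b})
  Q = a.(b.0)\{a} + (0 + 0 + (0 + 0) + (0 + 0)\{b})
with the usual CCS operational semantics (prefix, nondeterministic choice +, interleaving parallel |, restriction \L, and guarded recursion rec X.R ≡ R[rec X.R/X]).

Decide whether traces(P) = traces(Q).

Reachable graph of P (2 states):
  m0 = a.(a.0)\{a} + (0 + 0 + (0 + 0) + (0 + 0)\{b}) ⊢ =a=> m1
  m1 = (a.0)\{a} ⊢ ∅
Reachable graph of Q (3 states):
  n0 = a.(b.0)\{a} + (0 + 0 + (0 + 0) + (0 + 0)\{b}) ⊢ =a=> n1
  n1 = (b.0)\{a} ⊢ =b=> n2
  n2 = 0\{a} ⊢ ∅
Executing ab from Q (initial set {n0}):
  [1] a ⇒ {n1}
  [2] b ⇒ {n2}
  — Q admits the full trace.
Executing ab from P (initial set {m0}):
  [1] a ⇒ {m1}
  [2] b ⇒ ∅ (P stuck)

traces(P) ≠ traces(Q) — witness ⟨ab⟩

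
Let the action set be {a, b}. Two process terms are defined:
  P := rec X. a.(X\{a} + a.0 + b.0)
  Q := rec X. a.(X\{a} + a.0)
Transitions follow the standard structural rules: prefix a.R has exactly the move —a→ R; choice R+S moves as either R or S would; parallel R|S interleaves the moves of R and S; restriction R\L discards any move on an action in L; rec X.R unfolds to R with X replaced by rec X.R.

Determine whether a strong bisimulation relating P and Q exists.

Reachable graph of P (3 states):
  s0 = rec X. a.(X\{a} + a.0 + b.0) | --a--▸ s1
  s1 = (rec X. a.(X\{a} + a.0 + b.0))\{a} + a.0 + b.0 | --a--▸ s2, --b--▸ s2
  s2 = 0 | stopped
Reachable graph of Q (3 states):
  t0 = rec X. a.(X\{a} + a.0) | --a--▸ t1
  t1 = (rec X. a.(X\{a} + a.0))\{a} + a.0 | --a--▸ t2
  t2 = 0 | stopped
Bisimilarity quotient blocks:
  B0 = {s0}
  B1 = {s1}
  B2 = {s2, t2}
  B3 = {t0}
  B4 = {t1}
s0 ∈ B0, t0 ∈ B3 → different blocks

NO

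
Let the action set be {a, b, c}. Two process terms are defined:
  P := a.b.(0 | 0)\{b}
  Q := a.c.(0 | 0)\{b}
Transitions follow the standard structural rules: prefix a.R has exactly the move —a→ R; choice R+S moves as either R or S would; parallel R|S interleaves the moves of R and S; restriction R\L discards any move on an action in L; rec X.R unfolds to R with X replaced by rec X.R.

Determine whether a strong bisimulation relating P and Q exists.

P ≁ Q

Reachable graph of P (3 states):
  s0 = a.b.(0 | 0)\{b} | ··a··> s1
  s1 = b.(0 | 0)\{b} | ··b··> s2
  s2 = (0 | 0)\{b} | deadlocked
Reachable graph of Q (3 states):
  t0 = a.c.(0 | 0)\{b} | ··a··> t1
  t1 = c.(0 | 0)\{b} | ··c··> t2
  t2 = (0 | 0)\{b} | deadlocked
Bisimilarity quotient blocks:
  B0 = {s0}
  B1 = {s1}
  B2 = {s2, t2}
  B3 = {t0}
  B4 = {t1}
s0 ∈ B0, t0 ∈ B3 → different blocks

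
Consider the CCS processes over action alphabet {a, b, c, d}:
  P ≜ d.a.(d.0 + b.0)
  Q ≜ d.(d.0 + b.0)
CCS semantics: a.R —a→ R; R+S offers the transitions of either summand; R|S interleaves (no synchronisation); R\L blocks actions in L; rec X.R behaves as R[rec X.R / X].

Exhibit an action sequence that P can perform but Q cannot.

da

P's transition system — 4 states:
  u0 = d.a.(d.0 + b.0) has moves =d=> u1
  u1 = a.(d.0 + b.0) has moves =a=> u2
  u2 = d.0 + b.0 has moves =b=> u3, =d=> u3
  u3 = 0 has moves ∅
Q's transition system — 3 states:
  v0 = d.(d.0 + b.0) has moves =d=> v1
  v1 = d.0 + b.0 has moves =b=> v2, =d=> v2
  v2 = 0 has moves ∅
Run σ = ⟨da⟩ on P: start {u0}
  after d @ step 1: {u1}
  after a @ step 2: {u2}
  — P admits the full trace.
Run σ = ⟨da⟩ on Q: start {v0}
  after d @ step 1: {v1}
  after a @ step 2: no successor for Q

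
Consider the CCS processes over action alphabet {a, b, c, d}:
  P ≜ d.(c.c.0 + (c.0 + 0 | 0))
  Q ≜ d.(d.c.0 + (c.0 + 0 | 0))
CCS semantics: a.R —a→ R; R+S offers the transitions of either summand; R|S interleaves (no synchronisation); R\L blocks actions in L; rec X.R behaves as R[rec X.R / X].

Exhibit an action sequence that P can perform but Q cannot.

dcc

Reachable graph of P (4 states):
  s0 = d.(c.c.0 + (c.0 + 0 | 0)) ⊢ -d-> s1
  s1 = c.c.0 + (c.0 + 0 | 0) ⊢ -c-> s2, -c-> s3
  s2 = 0 ⊢ stopped
  s3 = c.0 ⊢ -c-> s2
Reachable graph of Q (4 states):
  t0 = d.(d.c.0 + (c.0 + 0 | 0)) ⊢ -d-> t1
  t1 = d.c.0 + (c.0 + 0 | 0) ⊢ -c-> t2, -d-> t3
  t2 = 0 ⊢ stopped
  t3 = c.0 ⊢ -c-> t2
Run σ = ⟨dcc⟩ on P: start {s0}
  [1] d ⇒ {s1}
  [2] c ⇒ {s2, s3}
  [3] c ⇒ {s2}
  ✓ P
Run σ = ⟨dcc⟩ on Q: start {t0}
  [1] d ⇒ {t1}
  [2] c ⇒ {t2}
  [3] c ⇒ ∅ (Q stuck)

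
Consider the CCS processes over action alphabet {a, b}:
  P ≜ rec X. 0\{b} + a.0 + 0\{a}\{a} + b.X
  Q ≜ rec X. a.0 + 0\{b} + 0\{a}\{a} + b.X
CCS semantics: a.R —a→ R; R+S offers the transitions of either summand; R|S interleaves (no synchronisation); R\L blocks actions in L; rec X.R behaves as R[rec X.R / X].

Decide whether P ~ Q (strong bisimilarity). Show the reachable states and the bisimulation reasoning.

Reachable graph of P (2 states):
  p0 = rec X. 0\{b} + a.0 + 0\{a}\{a} + b.X ⊢ -a-> p1, -b-> p0
  p1 = 0 ⊢ deadlocked
Reachable graph of Q (2 states):
  q0 = rec X. a.0 + 0\{b} + 0\{a}\{a} + b.X ⊢ -a-> q1, -b-> q0
  q1 = 0 ⊢ deadlocked
Bisimilarity quotient blocks:
  B0 = {p0, q0}
  B1 = {p1, q1}
p0 ∈ B0, q0 ∈ B0 → same block

bisimilar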